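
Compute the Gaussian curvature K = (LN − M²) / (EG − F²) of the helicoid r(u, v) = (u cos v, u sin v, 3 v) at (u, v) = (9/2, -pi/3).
K = -16/1521

Coefficients of the first fundamental form: E = 1, F = 0, G = u^2 + 9.
Coefficients of the second fundamental form: L = 0, M = -3/sqrt(u^2 + 9), N = 0.
Assemble K = (LN − M²)/(EG − F²) = -9/(u^2 + 9)^2. At (u, v) = (9/2, -pi/3): K = -16/1521.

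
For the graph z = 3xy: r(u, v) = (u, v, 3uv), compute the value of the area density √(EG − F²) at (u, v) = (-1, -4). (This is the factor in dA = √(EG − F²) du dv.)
√(EG − F²)|_{(-1, -4)} = sqrt(154)

E = 9*v^2 + 1, F = 9*u*v, G = 9*u^2 + 1, so EG − F² = 9*u^2 + 9*v^2 + 1. Taking the positive square root: √(EG − F²) = sqrt(9*u^2 + 9*v^2 + 1). At (u, v) = (-1, -4): sqrt(154).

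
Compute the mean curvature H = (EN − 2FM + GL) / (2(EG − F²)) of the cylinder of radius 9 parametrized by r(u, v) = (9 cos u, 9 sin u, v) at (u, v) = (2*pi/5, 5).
H = -1/18

With E = 81, F = 0, G = 1, L = -9, M = 0, N = 0, assemble
  H = (EN − 2FM + GL) / (2(EG − F²)) = -1/18.
At (u, v) = (2*pi/5, 5): H = -1/18.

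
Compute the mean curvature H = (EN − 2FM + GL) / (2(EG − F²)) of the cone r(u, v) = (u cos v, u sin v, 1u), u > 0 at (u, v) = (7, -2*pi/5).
H = sqrt(2)/28

With E = 2, F = 0, G = u^2, L = 0, M = 0, N = sqrt(2)*u^2/(2*Abs(u)), assemble
  H = (EN − 2FM + GL) / (2(EG − F²)) = sqrt(2)/(4*Abs(u)).
At (u, v) = (7, -2*pi/5): H = sqrt(2)/28.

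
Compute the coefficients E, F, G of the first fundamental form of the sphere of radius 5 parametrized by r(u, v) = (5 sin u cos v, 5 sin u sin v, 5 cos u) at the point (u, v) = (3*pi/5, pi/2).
E = 25;  F = 0;  G = 25*sqrt(5)/8 + 125/8

Partials: r_u = (5*cos(u)*cos(v), 5*sin(v)*cos(u), -5*sin(u)), r_v = (-5*sin(u)*sin(v), 5*sin(u)*cos(v), 0). As functions of (u, v):
  E = r_u · r_u = 25,
  F = r_u · r_v = 0,
  G = r_v · r_v = 25*sin(u)^2.
Evaluating at (u, v) = (3*pi/5, pi/2): E = 25, F = 0, G = 25*sqrt(5)/8 + 125/8.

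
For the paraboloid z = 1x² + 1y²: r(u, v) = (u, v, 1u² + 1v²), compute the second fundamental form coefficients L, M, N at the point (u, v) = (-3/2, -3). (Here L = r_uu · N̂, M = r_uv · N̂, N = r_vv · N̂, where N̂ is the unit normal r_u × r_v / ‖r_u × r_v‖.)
L = sqrt(46)/23;  M = 0;  N = sqrt(46)/23

Compute the unit normal N̂(u, v) = (-2*u/sqrt(4*u^2 + 4*v^2 + 1), -2*v/sqrt(4*u^2 + 4*v^2 + 1), 1/sqrt(4*u^2 + 4*v^2 + 1)), and the second partials r_uu, r_uv, r_vv. Take dot products:
  L(u, v) = r_uu · N̂ = 2/sqrt(4*u^2 + 4*v^2 + 1),
  M(u, v) = r_uv · N̂ = 0,
  N(u, v) = r_vv · N̂ = 2/sqrt(4*u^2 + 4*v^2 + 1).
Evaluating at (u, v) = (-3/2, -3):
  L = sqrt(46)/23, M = 0, N = sqrt(46)/23.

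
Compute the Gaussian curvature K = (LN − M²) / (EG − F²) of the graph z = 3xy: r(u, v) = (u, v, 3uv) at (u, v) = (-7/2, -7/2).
K = -36/196249

Coefficients of the first fundamental form: E = 9*v^2 + 1, F = 9*u*v, G = 9*u^2 + 1.
Coefficients of the second fundamental form: L = 0, M = 3/sqrt(9*u^2 + 9*v^2 + 1), N = 0.
Assemble K = (LN − M²)/(EG − F²) = -9/(81*u^4 + 162*u^2*v^2 + 18*u^2 + 81*v^4 + 18*v^2 + 1). At (u, v) = (-7/2, -7/2): K = -36/196249.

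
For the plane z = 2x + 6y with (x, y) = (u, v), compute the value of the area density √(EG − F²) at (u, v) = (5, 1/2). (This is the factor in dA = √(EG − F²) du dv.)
√(EG − F²)|_{(5, 1/2)} = sqrt(41)

E = 5, F = 12, G = 37, so EG − F² = 41. Taking the positive square root: √(EG − F²) = sqrt(41). At (u, v) = (5, 1/2): sqrt(41).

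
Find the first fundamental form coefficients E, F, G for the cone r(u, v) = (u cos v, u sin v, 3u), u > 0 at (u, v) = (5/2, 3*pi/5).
E = 10;  F = 0;  G = 25/4

Partials: r_u = (cos(v), sin(v), 3), r_v = (-u*sin(v), u*cos(v), 0). As functions of (u, v):
  E = r_u · r_u = 10,
  F = r_u · r_v = 0,
  G = r_v · r_v = u^2.
Evaluating at (u, v) = (5/2, 3*pi/5): E = 10, F = 0, G = 25/4.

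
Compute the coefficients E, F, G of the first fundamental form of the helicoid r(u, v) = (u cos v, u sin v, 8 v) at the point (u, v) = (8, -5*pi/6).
E = 1;  F = 0;  G = 128

Partials: r_u = (cos(v), sin(v), 0), r_v = (-u*sin(v), u*cos(v), 8). As functions of (u, v):
  E = r_u · r_u = 1,
  F = r_u · r_v = 0,
  G = r_v · r_v = u^2 + 64.
Evaluating at (u, v) = (8, -5*pi/6): E = 1, F = 0, G = 128.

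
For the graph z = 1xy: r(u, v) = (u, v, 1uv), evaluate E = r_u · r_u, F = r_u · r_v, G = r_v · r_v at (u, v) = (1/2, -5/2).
E = 29/4;  F = -5/4;  G = 5/4

Partials: r_u = (1, 0, v), r_v = (0, 1, u). As functions of (u, v):
  E = r_u · r_u = v^2 + 1,
  F = r_u · r_v = u*v,
  G = r_v · r_v = u^2 + 1.
Evaluating at (u, v) = (1/2, -5/2): E = 29/4, F = -5/4, G = 5/4.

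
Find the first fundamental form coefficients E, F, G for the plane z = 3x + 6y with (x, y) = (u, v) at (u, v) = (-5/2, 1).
E = 10;  F = 18;  G = 37

Partials: r_u = (1, 0, 3), r_v = (0, 1, 6). As functions of (u, v):
  E = r_u · r_u = 10,
  F = r_u · r_v = 18,
  G = r_v · r_v = 37.
Evaluating at (u, v) = (-5/2, 1): E = 10, F = 18, G = 37.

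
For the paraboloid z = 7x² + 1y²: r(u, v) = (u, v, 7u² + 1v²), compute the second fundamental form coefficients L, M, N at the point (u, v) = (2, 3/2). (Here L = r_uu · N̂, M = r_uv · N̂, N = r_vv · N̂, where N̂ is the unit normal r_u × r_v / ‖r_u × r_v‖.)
L = 7*sqrt(794)/397;  M = 0;  N = sqrt(794)/397

Compute the unit normal N̂(u, v) = (-14*u/sqrt(196*u^2 + 4*v^2 + 1), -2*v/sqrt(196*u^2 + 4*v^2 + 1), 1/sqrt(196*u^2 + 4*v^2 + 1)), and the second partials r_uu, r_uv, r_vv. Take dot products:
  L(u, v) = r_uu · N̂ = 14/sqrt(196*u^2 + 4*v^2 + 1),
  M(u, v) = r_uv · N̂ = 0,
  N(u, v) = r_vv · N̂ = 2/sqrt(196*u^2 + 4*v^2 + 1).
Evaluating at (u, v) = (2, 3/2):
  L = 7*sqrt(794)/397, M = 0, N = sqrt(794)/397.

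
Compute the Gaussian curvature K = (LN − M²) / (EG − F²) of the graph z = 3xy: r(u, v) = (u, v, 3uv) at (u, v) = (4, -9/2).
K = -144/1713481

Coefficients of the first fundamental form: E = 9*v^2 + 1, F = 9*u*v, G = 9*u^2 + 1.
Coefficients of the second fundamental form: L = 0, M = 3/sqrt(9*u^2 + 9*v^2 + 1), N = 0.
Assemble K = (LN − M²)/(EG − F²) = -9/(81*u^4 + 162*u^2*v^2 + 18*u^2 + 81*v^4 + 18*v^2 + 1). At (u, v) = (4, -9/2): K = -144/1713481.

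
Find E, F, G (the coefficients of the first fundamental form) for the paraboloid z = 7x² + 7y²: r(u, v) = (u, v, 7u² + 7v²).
E = 196*u^2 + 1;  F = 196*u*v;  G = 196*v^2 + 1

Compute partials: r_u = (1, 0, 14*u), r_v = (0, 1, 14*v). Then
  E = r_u · r_u = 196*u^2 + 1,
  F = r_u · r_v = 196*u*v,
  G = r_v · r_v = 196*v^2 + 1.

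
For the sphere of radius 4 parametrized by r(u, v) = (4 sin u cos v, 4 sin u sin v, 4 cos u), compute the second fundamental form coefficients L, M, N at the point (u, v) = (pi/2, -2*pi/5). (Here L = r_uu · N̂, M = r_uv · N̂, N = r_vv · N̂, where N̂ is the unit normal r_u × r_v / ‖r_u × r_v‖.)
L = -4;  M = 0;  N = -4

Compute the unit normal N̂(u, v) = (sin(u)^2*cos(v)/Abs(sin(u)), sin(u)^2*sin(v)/Abs(sin(u)), sin(2*u)/(2*Abs(sin(u)))), and the second partials r_uu, r_uv, r_vv. Take dot products:
  L(u, v) = r_uu · N̂ = -4*sin(u)/Abs(sin(u)),
  M(u, v) = r_uv · N̂ = 0,
  N(u, v) = r_vv · N̂ = -4*sin(u)^3/Abs(sin(u)).
Evaluating at (u, v) = (pi/2, -2*pi/5):
  L = -4, M = 0, N = -4.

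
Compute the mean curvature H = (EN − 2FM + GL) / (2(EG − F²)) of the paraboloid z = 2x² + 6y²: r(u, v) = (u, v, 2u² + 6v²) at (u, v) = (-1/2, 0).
H = 32*sqrt(5)/25

With E = 16*u^2 + 1, F = 48*u*v, G = 144*v^2 + 1, L = 4/sqrt(16*u^2 + 144*v^2 + 1), M = 0, N = 12/sqrt(16*u^2 + 144*v^2 + 1), assemble
  H = (EN − 2FM + GL) / (2(EG − F²)) = 8*(12*u^2 + 36*v^2 + 1)/(16*u^2 + 144*v^2 + 1)^(3/2).
At (u, v) = (-1/2, 0): H = 32*sqrt(5)/25.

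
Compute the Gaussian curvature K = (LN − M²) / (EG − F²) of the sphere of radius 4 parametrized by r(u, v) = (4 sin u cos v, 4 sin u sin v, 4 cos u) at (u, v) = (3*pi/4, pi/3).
K = 1/16

Coefficients of the first fundamental form: E = 16, F = 0, G = 16*sin(u)^2.
Coefficients of the second fundamental form: L = -4*sin(u)/Abs(sin(u)), M = 0, N = -4*sin(u)^3/Abs(sin(u)).
Assemble K = (LN − M²)/(EG − F²) = 1/16. At (u, v) = (3*pi/4, pi/3): K = 1/16.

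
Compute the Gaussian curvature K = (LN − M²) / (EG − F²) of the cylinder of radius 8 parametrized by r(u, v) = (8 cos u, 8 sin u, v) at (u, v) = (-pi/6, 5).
K = 0

Coefficients of the first fundamental form: E = 64, F = 0, G = 1.
Coefficients of the second fundamental form: L = -8, M = 0, N = 0.
Assemble K = (LN − M²)/(EG − F²) = 0. At (u, v) = (-pi/6, 5): K = 0.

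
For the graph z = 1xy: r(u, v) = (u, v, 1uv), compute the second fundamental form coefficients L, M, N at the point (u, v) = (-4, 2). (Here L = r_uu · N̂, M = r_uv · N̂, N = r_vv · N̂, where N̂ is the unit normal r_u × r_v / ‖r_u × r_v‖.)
L = 0;  M = sqrt(21)/21;  N = 0

Compute the unit normal N̂(u, v) = (-v/sqrt(u^2 + v^2 + 1), -u/sqrt(u^2 + v^2 + 1), 1/sqrt(u^2 + v^2 + 1)), and the second partials r_uu, r_uv, r_vv. Take dot products:
  L(u, v) = r_uu · N̂ = 0,
  M(u, v) = r_uv · N̂ = 1/sqrt(u^2 + v^2 + 1),
  N(u, v) = r_vv · N̂ = 0.
Evaluating at (u, v) = (-4, 2):
  L = 0, M = sqrt(21)/21, N = 0.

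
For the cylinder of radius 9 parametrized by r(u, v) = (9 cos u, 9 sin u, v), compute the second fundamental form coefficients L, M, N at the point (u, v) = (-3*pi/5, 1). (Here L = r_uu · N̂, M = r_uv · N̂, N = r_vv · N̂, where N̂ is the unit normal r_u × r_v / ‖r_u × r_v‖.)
L = -9;  M = 0;  N = 0

Compute the unit normal N̂(u, v) = (cos(u), sin(u), 0), and the second partials r_uu, r_uv, r_vv. Take dot products:
  L(u, v) = r_uu · N̂ = -9,
  M(u, v) = r_uv · N̂ = 0,
  N(u, v) = r_vv · N̂ = 0.
Evaluating at (u, v) = (-3*pi/5, 1):
  L = -9, M = 0, N = 0.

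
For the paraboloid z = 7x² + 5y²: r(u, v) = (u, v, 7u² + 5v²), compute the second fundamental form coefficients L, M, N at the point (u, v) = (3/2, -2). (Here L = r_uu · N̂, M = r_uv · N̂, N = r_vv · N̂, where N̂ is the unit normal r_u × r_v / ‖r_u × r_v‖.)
L = 7*sqrt(842)/421;  M = 0;  N = 5*sqrt(842)/421

Compute the unit normal N̂(u, v) = (-14*u/sqrt(196*u^2 + 100*v^2 + 1), -10*v/sqrt(196*u^2 + 100*v^2 + 1), 1/sqrt(196*u^2 + 100*v^2 + 1)), and the second partials r_uu, r_uv, r_vv. Take dot products:
  L(u, v) = r_uu · N̂ = 14/sqrt(196*u^2 + 100*v^2 + 1),
  M(u, v) = r_uv · N̂ = 0,
  N(u, v) = r_vv · N̂ = 10/sqrt(196*u^2 + 100*v^2 + 1).
Evaluating at (u, v) = (3/2, -2):
  L = 7*sqrt(842)/421, M = 0, N = 5*sqrt(842)/421.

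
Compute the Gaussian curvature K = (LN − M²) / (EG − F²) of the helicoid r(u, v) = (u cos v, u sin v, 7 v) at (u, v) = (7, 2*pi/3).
K = -1/196

Coefficients of the first fundamental form: E = 1, F = 0, G = u^2 + 49.
Coefficients of the second fundamental form: L = 0, M = -7/sqrt(u^2 + 49), N = 0.
Assemble K = (LN − M²)/(EG − F²) = -49/(u^2 + 49)^2. At (u, v) = (7, 2*pi/3): K = -1/196.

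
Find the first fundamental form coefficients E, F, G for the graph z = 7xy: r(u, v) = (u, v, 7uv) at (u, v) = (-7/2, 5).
E = 1226;  F = -1715/2;  G = 2405/4

Partials: r_u = (1, 0, 7*v), r_v = (0, 1, 7*u). As functions of (u, v):
  E = r_u · r_u = 49*v^2 + 1,
  F = r_u · r_v = 49*u*v,
  G = r_v · r_v = 49*u^2 + 1.
Evaluating at (u, v) = (-7/2, 5): E = 1226, F = -1715/2, G = 2405/4.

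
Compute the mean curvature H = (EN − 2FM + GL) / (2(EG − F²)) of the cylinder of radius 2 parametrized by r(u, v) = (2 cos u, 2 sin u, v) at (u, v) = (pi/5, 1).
H = -1/4

With E = 4, F = 0, G = 1, L = -2, M = 0, N = 0, assemble
  H = (EN − 2FM + GL) / (2(EG − F²)) = -1/4.
At (u, v) = (pi/5, 1): H = -1/4.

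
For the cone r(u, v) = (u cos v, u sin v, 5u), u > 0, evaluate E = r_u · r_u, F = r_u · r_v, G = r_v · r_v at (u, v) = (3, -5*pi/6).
E = 26;  F = 0;  G = 9

Partials: r_u = (cos(v), sin(v), 5), r_v = (-u*sin(v), u*cos(v), 0). As functions of (u, v):
  E = r_u · r_u = 26,
  F = r_u · r_v = 0,
  G = r_v · r_v = u^2.
Evaluating at (u, v) = (3, -5*pi/6): E = 26, F = 0, G = 9.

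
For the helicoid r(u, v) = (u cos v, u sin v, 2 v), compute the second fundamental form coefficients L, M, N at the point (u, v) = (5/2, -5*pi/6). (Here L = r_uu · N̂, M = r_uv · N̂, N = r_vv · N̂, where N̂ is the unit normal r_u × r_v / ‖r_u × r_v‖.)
L = 0;  M = -4*sqrt(41)/41;  N = 0

Compute the unit normal N̂(u, v) = (2*sin(v)/sqrt(u^2 + 4), -2*cos(v)/sqrt(u^2 + 4), u/sqrt(u^2 + 4)), and the second partials r_uu, r_uv, r_vv. Take dot products:
  L(u, v) = r_uu · N̂ = 0,
  M(u, v) = r_uv · N̂ = -2/sqrt(u^2 + 4),
  N(u, v) = r_vv · N̂ = 0.
Evaluating at (u, v) = (5/2, -5*pi/6):
  L = 0, M = -4*sqrt(41)/41, N = 0.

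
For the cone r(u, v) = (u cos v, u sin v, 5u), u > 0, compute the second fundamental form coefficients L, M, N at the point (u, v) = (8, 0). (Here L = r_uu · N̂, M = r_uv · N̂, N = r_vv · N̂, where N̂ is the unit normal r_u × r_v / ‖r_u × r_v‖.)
L = 0;  M = 0;  N = 20*sqrt(26)/13

Compute the unit normal N̂(u, v) = (-5*sqrt(26)*u*cos(v)/(26*Abs(u)), -5*sqrt(26)*u*sin(v)/(26*Abs(u)), sqrt(26)*u/(26*Abs(u))), and the second partials r_uu, r_uv, r_vv. Take dot products:
  L(u, v) = r_uu · N̂ = 0,
  M(u, v) = r_uv · N̂ = 0,
  N(u, v) = r_vv · N̂ = 5*sqrt(26)*u^2/(26*Abs(u)).
Evaluating at (u, v) = (8, 0):
  L = 0, M = 0, N = 20*sqrt(26)/13.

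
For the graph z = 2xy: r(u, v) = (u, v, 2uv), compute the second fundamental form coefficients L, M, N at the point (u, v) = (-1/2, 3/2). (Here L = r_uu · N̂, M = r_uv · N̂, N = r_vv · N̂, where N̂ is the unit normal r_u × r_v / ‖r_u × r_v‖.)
L = 0;  M = 2*sqrt(11)/11;  N = 0

Compute the unit normal N̂(u, v) = (-2*v/sqrt(4*u^2 + 4*v^2 + 1), -2*u/sqrt(4*u^2 + 4*v^2 + 1), 1/sqrt(4*u^2 + 4*v^2 + 1)), and the second partials r_uu, r_uv, r_vv. Take dot products:
  L(u, v) = r_uu · N̂ = 0,
  M(u, v) = r_uv · N̂ = 2/sqrt(4*u^2 + 4*v^2 + 1),
  N(u, v) = r_vv · N̂ = 0.
Evaluating at (u, v) = (-1/2, 3/2):
  L = 0, M = 2*sqrt(11)/11, N = 0.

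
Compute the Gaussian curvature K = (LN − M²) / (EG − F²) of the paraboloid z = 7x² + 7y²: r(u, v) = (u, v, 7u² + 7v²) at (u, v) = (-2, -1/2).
K = 49/173889

Coefficients of the first fundamental form: E = 196*u^2 + 1, F = 196*u*v, G = 196*v^2 + 1.
Coefficients of the second fundamental form: L = 14/sqrt(196*u^2 + 196*v^2 + 1), M = 0, N = 14/sqrt(196*u^2 + 196*v^2 + 1).
Assemble K = (LN − M²)/(EG − F²) = 196/(38416*u^4 + 76832*u^2*v^2 + 392*u^2 + 38416*v^4 + 392*v^2 + 1). At (u, v) = (-2, -1/2): K = 49/173889.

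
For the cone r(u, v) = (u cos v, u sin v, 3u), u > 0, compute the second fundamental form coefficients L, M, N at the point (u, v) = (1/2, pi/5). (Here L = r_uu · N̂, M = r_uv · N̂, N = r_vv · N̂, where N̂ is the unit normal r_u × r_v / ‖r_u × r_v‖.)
L = 0;  M = 0;  N = 3*sqrt(10)/20

Compute the unit normal N̂(u, v) = (-3*sqrt(10)*u*cos(v)/(10*Abs(u)), -3*sqrt(10)*u*sin(v)/(10*Abs(u)), sqrt(10)*u/(10*Abs(u))), and the second partials r_uu, r_uv, r_vv. Take dot products:
  L(u, v) = r_uu · N̂ = 0,
  M(u, v) = r_uv · N̂ = 0,
  N(u, v) = r_vv · N̂ = 3*sqrt(10)*u^2/(10*Abs(u)).
Evaluating at (u, v) = (1/2, pi/5):
  L = 0, M = 0, N = 3*sqrt(10)/20.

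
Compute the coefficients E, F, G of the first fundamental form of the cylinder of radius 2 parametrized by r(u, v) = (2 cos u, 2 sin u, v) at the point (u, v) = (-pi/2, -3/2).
E = 4;  F = 0;  G = 1

Partials: r_u = (-2*sin(u), 2*cos(u), 0), r_v = (0, 0, 1). As functions of (u, v):
  E = r_u · r_u = 4,
  F = r_u · r_v = 0,
  G = r_v · r_v = 1.
Evaluating at (u, v) = (-pi/2, -3/2): E = 4, F = 0, G = 1.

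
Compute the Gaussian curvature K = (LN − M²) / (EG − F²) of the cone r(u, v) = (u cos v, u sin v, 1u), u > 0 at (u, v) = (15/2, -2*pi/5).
K = 0

Coefficients of the first fundamental form: E = 2, F = 0, G = u^2.
Coefficients of the second fundamental form: L = 0, M = 0, N = sqrt(2)*u^2/(2*Abs(u)).
Assemble K = (LN − M²)/(EG − F²) = 0. At (u, v) = (15/2, -2*pi/5): K = 0.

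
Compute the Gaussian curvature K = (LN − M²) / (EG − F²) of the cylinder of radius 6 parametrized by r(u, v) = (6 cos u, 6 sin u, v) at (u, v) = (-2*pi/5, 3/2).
K = 0

Coefficients of the first fundamental form: E = 36, F = 0, G = 1.
Coefficients of the second fundamental form: L = -6, M = 0, N = 0.
Assemble K = (LN − M²)/(EG − F²) = 0. At (u, v) = (-2*pi/5, 3/2): K = 0.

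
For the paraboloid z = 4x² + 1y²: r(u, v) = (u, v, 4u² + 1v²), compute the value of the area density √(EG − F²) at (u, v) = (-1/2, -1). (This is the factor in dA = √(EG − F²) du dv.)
√(EG − F²)|_{(-1/2, -1)} = sqrt(21)

E = 64*u^2 + 1, F = 16*u*v, G = 4*v^2 + 1, so EG − F² = 64*u^2 + 4*v^2 + 1. Taking the positive square root: √(EG − F²) = sqrt(64*u^2 + 4*v^2 + 1). At (u, v) = (-1/2, -1): sqrt(21).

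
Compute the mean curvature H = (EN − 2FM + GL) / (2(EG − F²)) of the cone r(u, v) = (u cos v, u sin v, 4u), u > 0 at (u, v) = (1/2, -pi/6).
H = 4*sqrt(17)/17

With E = 17, F = 0, G = u^2, L = 0, M = 0, N = 4*sqrt(17)*u^2/(17*Abs(u)), assemble
  H = (EN − 2FM + GL) / (2(EG − F²)) = 2*sqrt(17)/(17*Abs(u)).
At (u, v) = (1/2, -pi/6): H = 4*sqrt(17)/17.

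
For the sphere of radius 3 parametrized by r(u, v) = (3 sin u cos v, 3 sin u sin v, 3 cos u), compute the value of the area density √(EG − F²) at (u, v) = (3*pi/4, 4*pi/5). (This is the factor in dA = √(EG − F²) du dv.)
√(EG − F²)|_{(3*pi/4, 4*pi/5)} = 9*sqrt(2)/2

E = 9, F = 0, G = 9*sin(u)^2, so EG − F² = 81*sin(u)^2. Taking the positive square root: √(EG − F²) = 9*Abs(sin(u)). At (u, v) = (3*pi/4, 4*pi/5): 9*sqrt(2)/2.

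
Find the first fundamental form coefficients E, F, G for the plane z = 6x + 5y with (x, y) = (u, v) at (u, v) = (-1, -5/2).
E = 37;  F = 30;  G = 26

Partials: r_u = (1, 0, 6), r_v = (0, 1, 5). As functions of (u, v):
  E = r_u · r_u = 37,
  F = r_u · r_v = 30,
  G = r_v · r_v = 26.
Evaluating at (u, v) = (-1, -5/2): E = 37, F = 30, G = 26.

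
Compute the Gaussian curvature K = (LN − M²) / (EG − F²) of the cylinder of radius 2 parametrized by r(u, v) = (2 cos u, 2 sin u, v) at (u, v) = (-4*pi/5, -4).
K = 0

Coefficients of the first fundamental form: E = 4, F = 0, G = 1.
Coefficients of the second fundamental form: L = -2, M = 0, N = 0.
Assemble K = (LN − M²)/(EG − F²) = 0. At (u, v) = (-4*pi/5, -4): K = 0.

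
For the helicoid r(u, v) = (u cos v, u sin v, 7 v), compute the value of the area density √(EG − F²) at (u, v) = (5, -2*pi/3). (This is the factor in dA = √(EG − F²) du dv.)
√(EG − F²)|_{(5, -2*pi/3)} = sqrt(74)

E = 1, F = 0, G = u^2 + 49, so EG − F² = u^2 + 49. Taking the positive square root: √(EG − F²) = sqrt(u^2 + 49). At (u, v) = (5, -2*pi/3): sqrt(74).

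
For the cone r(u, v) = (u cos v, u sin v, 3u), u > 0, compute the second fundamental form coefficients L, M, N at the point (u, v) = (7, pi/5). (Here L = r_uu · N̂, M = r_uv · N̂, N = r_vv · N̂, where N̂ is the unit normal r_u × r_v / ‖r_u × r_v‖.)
L = 0;  M = 0;  N = 21*sqrt(10)/10

Compute the unit normal N̂(u, v) = (-3*sqrt(10)*u*cos(v)/(10*Abs(u)), -3*sqrt(10)*u*sin(v)/(10*Abs(u)), sqrt(10)*u/(10*Abs(u))), and the second partials r_uu, r_uv, r_vv. Take dot products:
  L(u, v) = r_uu · N̂ = 0,
  M(u, v) = r_uv · N̂ = 0,
  N(u, v) = r_vv · N̂ = 3*sqrt(10)*u^2/(10*Abs(u)).
Evaluating at (u, v) = (7, pi/5):
  L = 0, M = 0, N = 21*sqrt(10)/10.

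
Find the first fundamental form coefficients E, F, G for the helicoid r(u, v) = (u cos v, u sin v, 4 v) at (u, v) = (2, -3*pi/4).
E = 1;  F = 0;  G = 20

Partials: r_u = (cos(v), sin(v), 0), r_v = (-u*sin(v), u*cos(v), 4). As functions of (u, v):
  E = r_u · r_u = 1,
  F = r_u · r_v = 0,
  G = r_v · r_v = u^2 + 16.
Evaluating at (u, v) = (2, -3*pi/4): E = 1, F = 0, G = 20.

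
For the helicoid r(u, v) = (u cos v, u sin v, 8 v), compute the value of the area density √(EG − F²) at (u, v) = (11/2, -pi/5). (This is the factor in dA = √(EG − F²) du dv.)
√(EG − F²)|_{(11/2, -pi/5)} = sqrt(377)/2

E = 1, F = 0, G = u^2 + 64, so EG − F² = u^2 + 64. Taking the positive square root: √(EG − F²) = sqrt(u^2 + 64). At (u, v) = (11/2, -pi/5): sqrt(377)/2.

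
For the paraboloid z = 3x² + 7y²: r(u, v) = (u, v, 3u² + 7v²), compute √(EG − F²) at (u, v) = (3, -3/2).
√(EG − F²)|_{(3, -3/2)} = sqrt(766)

E = 36*u^2 + 1, F = 84*u*v, G = 196*v^2 + 1; EG − F² = 36*u^2 + 196*v^2 + 1; √(EG − F²) = sqrt(36*u^2 + 196*v^2 + 1). At the given point: sqrt(766).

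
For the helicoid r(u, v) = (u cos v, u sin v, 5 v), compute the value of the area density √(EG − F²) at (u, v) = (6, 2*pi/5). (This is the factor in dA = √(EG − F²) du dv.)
√(EG − F²)|_{(6, 2*pi/5)} = sqrt(61)

E = 1, F = 0, G = u^2 + 25, so EG − F² = u^2 + 25. Taking the positive square root: √(EG − F²) = sqrt(u^2 + 25). At (u, v) = (6, 2*pi/5): sqrt(61).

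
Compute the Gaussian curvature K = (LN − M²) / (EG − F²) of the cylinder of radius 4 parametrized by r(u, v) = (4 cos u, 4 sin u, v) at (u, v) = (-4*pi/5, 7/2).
K = 0

Coefficients of the first fundamental form: E = 16, F = 0, G = 1.
Coefficients of the second fundamental form: L = -4, M = 0, N = 0.
Assemble K = (LN − M²)/(EG − F²) = 0. At (u, v) = (-4*pi/5, 7/2): K = 0.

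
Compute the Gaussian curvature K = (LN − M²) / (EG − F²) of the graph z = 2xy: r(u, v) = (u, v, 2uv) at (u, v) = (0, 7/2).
K = -1/625

Coefficients of the first fundamental form: E = 4*v^2 + 1, F = 4*u*v, G = 4*u^2 + 1.
Coefficients of the second fundamental form: L = 0, M = 2/sqrt(4*u^2 + 4*v^2 + 1), N = 0.
Assemble K = (LN − M²)/(EG − F²) = -4/(16*u^4 + 32*u^2*v^2 + 8*u^2 + 16*v^4 + 8*v^2 + 1). At (u, v) = (0, 7/2): K = -1/625.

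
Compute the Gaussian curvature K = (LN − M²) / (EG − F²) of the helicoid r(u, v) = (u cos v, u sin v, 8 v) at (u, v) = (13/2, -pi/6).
K = -1024/180625

Coefficients of the first fundamental form: E = 1, F = 0, G = u^2 + 64.
Coefficients of the second fundamental form: L = 0, M = -8/sqrt(u^2 + 64), N = 0.
Assemble K = (LN − M²)/(EG − F²) = -64/(u^2 + 64)^2. At (u, v) = (13/2, -pi/6): K = -1024/180625.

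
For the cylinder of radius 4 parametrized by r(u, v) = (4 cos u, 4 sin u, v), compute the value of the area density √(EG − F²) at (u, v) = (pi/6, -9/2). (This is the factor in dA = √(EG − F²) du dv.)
√(EG − F²)|_{(pi/6, -9/2)} = 4

E = 16, F = 0, G = 1, so EG − F² = 16. Taking the positive square root: √(EG − F²) = 4. At (u, v) = (pi/6, -9/2): 4.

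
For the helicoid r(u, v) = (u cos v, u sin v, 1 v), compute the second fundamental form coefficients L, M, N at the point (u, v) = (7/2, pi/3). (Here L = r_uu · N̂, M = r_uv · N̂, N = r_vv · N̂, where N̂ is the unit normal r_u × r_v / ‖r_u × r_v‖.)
L = 0;  M = -2*sqrt(53)/53;  N = 0

Compute the unit normal N̂(u, v) = (sin(v)/sqrt(u^2 + 1), -cos(v)/sqrt(u^2 + 1), u/sqrt(u^2 + 1)), and the second partials r_uu, r_uv, r_vv. Take dot products:
  L(u, v) = r_uu · N̂ = 0,
  M(u, v) = r_uv · N̂ = -1/sqrt(u^2 + 1),
  N(u, v) = r_vv · N̂ = 0.
Evaluating at (u, v) = (7/2, pi/3):
  L = 0, M = -2*sqrt(53)/53, N = 0.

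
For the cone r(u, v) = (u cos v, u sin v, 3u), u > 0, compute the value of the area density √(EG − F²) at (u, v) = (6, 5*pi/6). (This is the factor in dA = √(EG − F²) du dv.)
√(EG − F²)|_{(6, 5*pi/6)} = 6*sqrt(10)

E = 10, F = 0, G = u^2, so EG − F² = 10*u^2. Taking the positive square root: √(EG − F²) = sqrt(10)*Abs(u). At (u, v) = (6, 5*pi/6): 6*sqrt(10).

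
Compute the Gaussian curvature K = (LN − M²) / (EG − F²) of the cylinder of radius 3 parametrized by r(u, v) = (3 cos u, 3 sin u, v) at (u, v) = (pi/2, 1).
K = 0

Coefficients of the first fundamental form: E = 9, F = 0, G = 1.
Coefficients of the second fundamental form: L = -3, M = 0, N = 0.
Assemble K = (LN − M²)/(EG − F²) = 0. At (u, v) = (pi/2, 1): K = 0.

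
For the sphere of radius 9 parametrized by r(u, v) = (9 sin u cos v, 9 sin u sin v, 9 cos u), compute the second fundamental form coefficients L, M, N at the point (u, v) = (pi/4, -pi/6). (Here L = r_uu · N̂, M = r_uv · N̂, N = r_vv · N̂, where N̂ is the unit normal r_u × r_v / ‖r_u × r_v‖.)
L = -9;  M = 0;  N = -9/2

Compute the unit normal N̂(u, v) = (sin(u)^2*cos(v)/Abs(sin(u)), sin(u)^2*sin(v)/Abs(sin(u)), sin(2*u)/(2*Abs(sin(u)))), and the second partials r_uu, r_uv, r_vv. Take dot products:
  L(u, v) = r_uu · N̂ = -9*sin(u)/Abs(sin(u)),
  M(u, v) = r_uv · N̂ = 0,
  N(u, v) = r_vv · N̂ = -9*sin(u)^3/Abs(sin(u)).
Evaluating at (u, v) = (pi/4, -pi/6):
  L = -9, M = 0, N = -9/2.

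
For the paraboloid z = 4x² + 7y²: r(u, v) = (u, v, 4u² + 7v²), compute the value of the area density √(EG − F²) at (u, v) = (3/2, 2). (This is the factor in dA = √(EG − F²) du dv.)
√(EG − F²)|_{(3/2, 2)} = sqrt(929)

E = 64*u^2 + 1, F = 112*u*v, G = 196*v^2 + 1, so EG − F² = 64*u^2 + 196*v^2 + 1. Taking the positive square root: √(EG − F²) = sqrt(64*u^2 + 196*v^2 + 1). At (u, v) = (3/2, 2): sqrt(929).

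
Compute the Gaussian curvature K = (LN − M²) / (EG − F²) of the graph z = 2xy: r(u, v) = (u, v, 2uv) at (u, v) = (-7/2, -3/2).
K = -4/3481

Coefficients of the first fundamental form: E = 4*v^2 + 1, F = 4*u*v, G = 4*u^2 + 1.
Coefficients of the second fundamental form: L = 0, M = 2/sqrt(4*u^2 + 4*v^2 + 1), N = 0.
Assemble K = (LN − M²)/(EG − F²) = -4/(16*u^4 + 32*u^2*v^2 + 8*u^2 + 16*v^4 + 8*v^2 + 1). At (u, v) = (-7/2, -3/2): K = -4/3481.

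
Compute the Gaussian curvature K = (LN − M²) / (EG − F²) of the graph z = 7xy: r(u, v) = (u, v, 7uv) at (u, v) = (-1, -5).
K = -49/1625625

Coefficients of the first fundamental form: E = 49*v^2 + 1, F = 49*u*v, G = 49*u^2 + 1.
Coefficients of the second fundamental form: L = 0, M = 7/sqrt(49*u^2 + 49*v^2 + 1), N = 0.
Assemble K = (LN − M²)/(EG − F²) = -49/(2401*u^4 + 4802*u^2*v^2 + 98*u^2 + 2401*v^4 + 98*v^2 + 1). At (u, v) = (-1, -5): K = -49/1625625.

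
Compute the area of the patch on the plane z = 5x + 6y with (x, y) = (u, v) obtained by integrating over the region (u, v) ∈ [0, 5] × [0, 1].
Area = 5*sqrt(62)

Area = ∫∫ √(EG − F²) du dv with √(EG − F²) = sqrt(62). Integrating over [0, 5] × [0, 1] gives 5*sqrt(62).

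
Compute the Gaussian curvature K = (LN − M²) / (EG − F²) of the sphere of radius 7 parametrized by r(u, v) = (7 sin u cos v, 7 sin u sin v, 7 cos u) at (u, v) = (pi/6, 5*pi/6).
K = 1/49

Coefficients of the first fundamental form: E = 49, F = 0, G = 49*sin(u)^2.
Coefficients of the second fundamental form: L = -7*sin(u)/Abs(sin(u)), M = 0, N = -7*sin(u)^3/Abs(sin(u)).
Assemble K = (LN − M²)/(EG − F²) = 1/49. At (u, v) = (pi/6, 5*pi/6): K = 1/49.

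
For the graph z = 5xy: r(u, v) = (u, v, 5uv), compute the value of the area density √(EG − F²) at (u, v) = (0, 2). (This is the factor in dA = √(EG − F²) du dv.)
√(EG − F²)|_{(0, 2)} = sqrt(101)

E = 25*v^2 + 1, F = 25*u*v, G = 25*u^2 + 1, so EG − F² = 25*u^2 + 25*v^2 + 1. Taking the positive square root: √(EG − F²) = sqrt(25*u^2 + 25*v^2 + 1). At (u, v) = (0, 2): sqrt(101).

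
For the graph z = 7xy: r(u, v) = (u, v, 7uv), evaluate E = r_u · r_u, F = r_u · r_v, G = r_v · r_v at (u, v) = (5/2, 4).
E = 785;  F = 490;  G = 1229/4

Partials: r_u = (1, 0, 7*v), r_v = (0, 1, 7*u). As functions of (u, v):
  E = r_u · r_u = 49*v^2 + 1,
  F = r_u · r_v = 49*u*v,
  G = r_v · r_v = 49*u^2 + 1.
Evaluating at (u, v) = (5/2, 4): E = 785, F = 490, G = 1229/4.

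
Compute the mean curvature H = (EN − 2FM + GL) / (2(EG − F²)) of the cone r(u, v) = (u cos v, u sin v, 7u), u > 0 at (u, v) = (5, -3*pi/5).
H = 7*sqrt(2)/100

With E = 50, F = 0, G = u^2, L = 0, M = 0, N = 7*sqrt(2)*u^2/(10*Abs(u)), assemble
  H = (EN − 2FM + GL) / (2(EG − F²)) = 7*sqrt(2)/(20*Abs(u)).
At (u, v) = (5, -3*pi/5): H = 7*sqrt(2)/100.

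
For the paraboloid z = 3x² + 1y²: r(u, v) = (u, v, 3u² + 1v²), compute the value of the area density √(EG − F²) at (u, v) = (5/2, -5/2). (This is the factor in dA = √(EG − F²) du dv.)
√(EG − F²)|_{(5/2, -5/2)} = sqrt(251)

E = 36*u^2 + 1, F = 12*u*v, G = 4*v^2 + 1, so EG − F² = 36*u^2 + 4*v^2 + 1. Taking the positive square root: √(EG − F²) = sqrt(36*u^2 + 4*v^2 + 1). At (u, v) = (5/2, -5/2): sqrt(251).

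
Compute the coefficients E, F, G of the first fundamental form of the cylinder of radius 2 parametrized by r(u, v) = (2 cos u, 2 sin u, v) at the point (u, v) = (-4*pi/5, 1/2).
E = 4;  F = 0;  G = 1

Partials: r_u = (-2*sin(u), 2*cos(u), 0), r_v = (0, 0, 1). As functions of (u, v):
  E = r_u · r_u = 4,
  F = r_u · r_v = 0,
  G = r_v · r_v = 1.
Evaluating at (u, v) = (-4*pi/5, 1/2): E = 4, F = 0, G = 1.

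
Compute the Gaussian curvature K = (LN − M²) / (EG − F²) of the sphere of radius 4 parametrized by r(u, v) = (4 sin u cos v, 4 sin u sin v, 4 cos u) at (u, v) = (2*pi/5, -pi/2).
K = 1/16

Coefficients of the first fundamental form: E = 16, F = 0, G = 16*sin(u)^2.
Coefficients of the second fundamental form: L = -4*sin(u)/Abs(sin(u)), M = 0, N = -4*sin(u)^3/Abs(sin(u)).
Assemble K = (LN − M²)/(EG − F²) = 1/16. At (u, v) = (2*pi/5, -pi/2): K = 1/16.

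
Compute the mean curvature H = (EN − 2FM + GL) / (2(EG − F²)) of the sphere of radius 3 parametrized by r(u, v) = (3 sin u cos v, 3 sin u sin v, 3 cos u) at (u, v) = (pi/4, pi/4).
H = -1/3

With E = 9, F = 0, G = 9*sin(u)^2, L = -3*sin(u)/Abs(sin(u)), M = 0, N = -3*sin(u)^3/Abs(sin(u)), assemble
  H = (EN − 2FM + GL) / (2(EG − F²)) = -sin(u)/(3*Abs(sin(u))).
At (u, v) = (pi/4, pi/4): H = -1/3.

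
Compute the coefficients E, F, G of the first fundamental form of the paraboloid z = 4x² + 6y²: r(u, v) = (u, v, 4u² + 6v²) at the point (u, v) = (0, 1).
E = 1;  F = 0;  G = 145

Partials: r_u = (1, 0, 8*u), r_v = (0, 1, 12*v). As functions of (u, v):
  E = r_u · r_u = 64*u^2 + 1,
  F = r_u · r_v = 96*u*v,
  G = r_v · r_v = 144*v^2 + 1.
Evaluating at (u, v) = (0, 1): E = 1, F = 0, G = 145.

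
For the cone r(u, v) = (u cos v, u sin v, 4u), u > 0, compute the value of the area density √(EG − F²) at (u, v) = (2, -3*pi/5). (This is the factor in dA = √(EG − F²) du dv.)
√(EG − F²)|_{(2, -3*pi/5)} = 2*sqrt(17)

E = 17, F = 0, G = u^2, so EG − F² = 17*u^2. Taking the positive square root: √(EG − F²) = sqrt(17)*Abs(u). At (u, v) = (2, -3*pi/5): 2*sqrt(17).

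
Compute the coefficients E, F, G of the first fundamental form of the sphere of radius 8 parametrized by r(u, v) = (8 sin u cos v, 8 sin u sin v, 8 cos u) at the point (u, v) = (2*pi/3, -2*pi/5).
E = 64;  F = 0;  G = 48

Partials: r_u = (8*cos(u)*cos(v), 8*sin(v)*cos(u), -8*sin(u)), r_v = (-8*sin(u)*sin(v), 8*sin(u)*cos(v), 0). As functions of (u, v):
  E = r_u · r_u = 64,
  F = r_u · r_v = 0,
  G = r_v · r_v = 64*sin(u)^2.
Evaluating at (u, v) = (2*pi/3, -2*pi/5): E = 64, F = 0, G = 48.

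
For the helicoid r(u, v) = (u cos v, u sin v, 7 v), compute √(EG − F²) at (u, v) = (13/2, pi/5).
√(EG − F²)|_{(13/2, pi/5)} = sqrt(365)/2

E = 1, F = 0, G = u^2 + 49; EG − F² = u^2 + 49; √(EG − F²) = sqrt(u^2 + 49). At the given point: sqrt(365)/2.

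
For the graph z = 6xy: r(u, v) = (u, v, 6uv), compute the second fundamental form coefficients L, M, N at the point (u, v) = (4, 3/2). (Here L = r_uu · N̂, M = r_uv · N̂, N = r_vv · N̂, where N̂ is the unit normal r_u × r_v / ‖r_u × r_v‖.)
L = 0;  M = 3*sqrt(658)/329;  N = 0

Compute the unit normal N̂(u, v) = (-6*v/sqrt(36*u^2 + 36*v^2 + 1), -6*u/sqrt(36*u^2 + 36*v^2 + 1), 1/sqrt(36*u^2 + 36*v^2 + 1)), and the second partials r_uu, r_uv, r_vv. Take dot products:
  L(u, v) = r_uu · N̂ = 0,
  M(u, v) = r_uv · N̂ = 6/sqrt(36*u^2 + 36*v^2 + 1),
  N(u, v) = r_vv · N̂ = 0.
Evaluating at (u, v) = (4, 3/2):
  L = 0, M = 3*sqrt(658)/329, N = 0.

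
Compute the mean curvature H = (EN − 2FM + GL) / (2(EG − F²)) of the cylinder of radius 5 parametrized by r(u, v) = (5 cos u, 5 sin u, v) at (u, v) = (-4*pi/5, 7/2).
H = -1/10

With E = 25, F = 0, G = 1, L = -5, M = 0, N = 0, assemble
  H = (EN − 2FM + GL) / (2(EG − F²)) = -1/10.
At (u, v) = (-4*pi/5, 7/2): H = -1/10.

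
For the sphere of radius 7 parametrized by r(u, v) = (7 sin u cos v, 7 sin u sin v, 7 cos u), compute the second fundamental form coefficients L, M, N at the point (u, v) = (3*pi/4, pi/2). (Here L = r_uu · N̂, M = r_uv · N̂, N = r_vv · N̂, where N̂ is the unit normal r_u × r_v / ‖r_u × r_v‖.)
L = -7;  M = 0;  N = -7/2

Compute the unit normal N̂(u, v) = (sin(u)^2*cos(v)/Abs(sin(u)), sin(u)^2*sin(v)/Abs(sin(u)), sin(2*u)/(2*Abs(sin(u)))), and the second partials r_uu, r_uv, r_vv. Take dot products:
  L(u, v) = r_uu · N̂ = -7*sin(u)/Abs(sin(u)),
  M(u, v) = r_uv · N̂ = 0,
  N(u, v) = r_vv · N̂ = -7*sin(u)^3/Abs(sin(u)).
Evaluating at (u, v) = (3*pi/4, pi/2):
  L = -7, M = 0, N = -7/2.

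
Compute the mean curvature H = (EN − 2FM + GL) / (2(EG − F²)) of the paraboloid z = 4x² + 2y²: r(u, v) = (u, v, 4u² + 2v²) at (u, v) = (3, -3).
H = 1734*sqrt(721)/519841

With E = 64*u^2 + 1, F = 32*u*v, G = 16*v^2 + 1, L = 8/sqrt(64*u^2 + 16*v^2 + 1), M = 0, N = 4/sqrt(64*u^2 + 16*v^2 + 1), assemble
  H = (EN − 2FM + GL) / (2(EG − F²)) = 2*(64*u^2 + 32*v^2 + 3)/(64*u^2 + 16*v^2 + 1)^(3/2).
At (u, v) = (3, -3): H = 1734*sqrt(721)/519841.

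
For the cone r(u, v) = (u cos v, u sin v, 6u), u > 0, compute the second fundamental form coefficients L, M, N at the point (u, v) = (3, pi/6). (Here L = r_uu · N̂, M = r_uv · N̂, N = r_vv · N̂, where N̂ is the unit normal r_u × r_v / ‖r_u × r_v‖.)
L = 0;  M = 0;  N = 18*sqrt(37)/37

Compute the unit normal N̂(u, v) = (-6*sqrt(37)*u*cos(v)/(37*Abs(u)), -6*sqrt(37)*u*sin(v)/(37*Abs(u)), sqrt(37)*u/(37*Abs(u))), and the second partials r_uu, r_uv, r_vv. Take dot products:
  L(u, v) = r_uu · N̂ = 0,
  M(u, v) = r_uv · N̂ = 0,
  N(u, v) = r_vv · N̂ = 6*sqrt(37)*u^2/(37*Abs(u)).
Evaluating at (u, v) = (3, pi/6):
  L = 0, M = 0, N = 18*sqrt(37)/37.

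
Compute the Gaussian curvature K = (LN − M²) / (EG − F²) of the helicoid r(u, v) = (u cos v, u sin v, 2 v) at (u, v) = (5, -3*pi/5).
K = -4/841

Coefficients of the first fundamental form: E = 1, F = 0, G = u^2 + 4.
Coefficients of the second fundamental form: L = 0, M = -2/sqrt(u^2 + 4), N = 0.
Assemble K = (LN − M²)/(EG − F²) = -4/(u^2 + 4)^2. At (u, v) = (5, -3*pi/5): K = -4/841.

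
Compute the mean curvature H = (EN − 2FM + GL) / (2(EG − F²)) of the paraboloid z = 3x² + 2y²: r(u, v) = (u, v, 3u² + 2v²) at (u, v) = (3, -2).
H = 845*sqrt(389)/151321

With E = 36*u^2 + 1, F = 24*u*v, G = 16*v^2 + 1, L = 6/sqrt(36*u^2 + 16*v^2 + 1), M = 0, N = 4/sqrt(36*u^2 + 16*v^2 + 1), assemble
  H = (EN − 2FM + GL) / (2(EG − F²)) = (72*u^2 + 48*v^2 + 5)/(36*u^2 + 16*v^2 + 1)^(3/2).
At (u, v) = (3, -2): H = 845*sqrt(389)/151321.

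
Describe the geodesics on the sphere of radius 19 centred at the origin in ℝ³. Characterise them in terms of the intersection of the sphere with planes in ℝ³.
Geodesics on the sphere of radius 19 are great circles — circles of radius 19 obtained as the intersection of the sphere with planes through the origin (the centre of the sphere).

A curve α(t) of nonzero constant speed on the sphere of radius 19 is a geodesic iff its acceleration α̈ is everywhere normal to the surface, i.e. parallel to the radial vector α(t). Then d/dt(α × α̇) = α̇ × α̇ + α × α̈ = 0, so α × α̇ is a constant vector n ≠ 0 and α(t) · n = 0 for all t: α lies in the plane through the origin with normal n. The intersection of that plane with the sphere is a circle of radius 19 (a great circle). Conversely, a great circle traversed at constant speed has centripetal acceleration pointing at the origin, hence normal to the sphere, so every great circle is a geodesic.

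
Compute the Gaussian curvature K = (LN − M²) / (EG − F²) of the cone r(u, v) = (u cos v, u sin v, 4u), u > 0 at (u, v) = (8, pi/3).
K = 0

Coefficients of the first fundamental form: E = 17, F = 0, G = u^2.
Coefficients of the second fundamental form: L = 0, M = 0, N = 4*sqrt(17)*u^2/(17*Abs(u)).
Assemble K = (LN − M²)/(EG − F²) = 0. At (u, v) = (8, pi/3): K = 0.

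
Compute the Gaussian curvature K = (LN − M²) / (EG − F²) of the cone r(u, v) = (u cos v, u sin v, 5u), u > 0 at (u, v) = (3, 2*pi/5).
K = 0

Coefficients of the first fundamental form: E = 26, F = 0, G = u^2.
Coefficients of the second fundamental form: L = 0, M = 0, N = 5*sqrt(26)*u^2/(26*Abs(u)).
Assemble K = (LN − M²)/(EG − F²) = 0. At (u, v) = (3, 2*pi/5): K = 0.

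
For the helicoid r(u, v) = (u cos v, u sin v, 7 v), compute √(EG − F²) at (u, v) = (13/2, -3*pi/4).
√(EG − F²)|_{(13/2, -3*pi/4)} = sqrt(365)/2

E = 1, F = 0, G = u^2 + 49; EG − F² = u^2 + 49; √(EG − F²) = sqrt(u^2 + 49). At the given point: sqrt(365)/2.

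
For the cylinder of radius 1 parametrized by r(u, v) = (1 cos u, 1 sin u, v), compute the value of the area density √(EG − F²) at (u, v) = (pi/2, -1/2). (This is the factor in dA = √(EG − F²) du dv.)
√(EG − F²)|_{(pi/2, -1/2)} = 1

E = 1, F = 0, G = 1, so EG − F² = 1. Taking the positive square root: √(EG − F²) = 1. At (u, v) = (pi/2, -1/2): 1.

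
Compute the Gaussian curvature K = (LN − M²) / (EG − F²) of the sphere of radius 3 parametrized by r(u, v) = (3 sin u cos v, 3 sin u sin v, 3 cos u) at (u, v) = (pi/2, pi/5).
K = 1/9

Coefficients of the first fundamental form: E = 9, F = 0, G = 9*sin(u)^2.
Coefficients of the second fundamental form: L = -3*sin(u)/Abs(sin(u)), M = 0, N = -3*sin(u)^3/Abs(sin(u)).
Assemble K = (LN − M²)/(EG − F²) = 1/9. At (u, v) = (pi/2, pi/5): K = 1/9.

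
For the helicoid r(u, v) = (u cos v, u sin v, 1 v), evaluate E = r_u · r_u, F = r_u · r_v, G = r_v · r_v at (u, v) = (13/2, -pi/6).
E = 1;  F = 0;  G = 173/4

Partials: r_u = (cos(v), sin(v), 0), r_v = (-u*sin(v), u*cos(v), 1). As functions of (u, v):
  E = r_u · r_u = 1,
  F = r_u · r_v = 0,
  G = r_v · r_v = u^2 + 1.
Evaluating at (u, v) = (13/2, -pi/6): E = 1, F = 0, G = 173/4.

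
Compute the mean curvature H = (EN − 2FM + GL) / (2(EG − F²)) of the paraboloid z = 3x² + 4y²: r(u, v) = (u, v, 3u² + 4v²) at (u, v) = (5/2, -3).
H = 2635*sqrt(802)/643204

With E = 36*u^2 + 1, F = 48*u*v, G = 64*v^2 + 1, L = 6/sqrt(36*u^2 + 64*v^2 + 1), M = 0, N = 8/sqrt(36*u^2 + 64*v^2 + 1), assemble
  H = (EN − 2FM + GL) / (2(EG − F²)) = (144*u^2 + 192*v^2 + 7)/(36*u^2 + 64*v^2 + 1)^(3/2).
At (u, v) = (5/2, -3): H = 2635*sqrt(802)/643204.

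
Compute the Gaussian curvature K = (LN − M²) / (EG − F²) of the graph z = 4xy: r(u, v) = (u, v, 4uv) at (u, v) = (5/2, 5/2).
K = -16/40401

Coefficients of the first fundamental form: E = 16*v^2 + 1, F = 16*u*v, G = 16*u^2 + 1.
Coefficients of the second fundamental form: L = 0, M = 4/sqrt(16*u^2 + 16*v^2 + 1), N = 0.
Assemble K = (LN − M²)/(EG − F²) = -16/(256*u^4 + 512*u^2*v^2 + 32*u^2 + 256*v^4 + 32*v^2 + 1). At (u, v) = (5/2, 5/2): K = -16/40401.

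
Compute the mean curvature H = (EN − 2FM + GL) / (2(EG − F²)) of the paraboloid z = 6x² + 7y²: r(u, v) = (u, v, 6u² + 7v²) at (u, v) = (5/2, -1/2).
H = 6607*sqrt(38)/180500

With E = 144*u^2 + 1, F = 168*u*v, G = 196*v^2 + 1, L = 12/sqrt(144*u^2 + 196*v^2 + 1), M = 0, N = 14/sqrt(144*u^2 + 196*v^2 + 1), assemble
  H = (EN − 2FM + GL) / (2(EG − F²)) = (1008*u^2 + 1176*v^2 + 13)/(144*u^2 + 196*v^2 + 1)^(3/2).
At (u, v) = (5/2, -1/2): H = 6607*sqrt(38)/180500.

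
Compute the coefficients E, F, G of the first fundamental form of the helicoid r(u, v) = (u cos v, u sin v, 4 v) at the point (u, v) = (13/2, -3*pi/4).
E = 1;  F = 0;  G = 233/4

Partials: r_u = (cos(v), sin(v), 0), r_v = (-u*sin(v), u*cos(v), 4). As functions of (u, v):
  E = r_u · r_u = 1,
  F = r_u · r_v = 0,
  G = r_v · r_v = u^2 + 16.
Evaluating at (u, v) = (13/2, -3*pi/4): E = 1, F = 0, G = 233/4.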